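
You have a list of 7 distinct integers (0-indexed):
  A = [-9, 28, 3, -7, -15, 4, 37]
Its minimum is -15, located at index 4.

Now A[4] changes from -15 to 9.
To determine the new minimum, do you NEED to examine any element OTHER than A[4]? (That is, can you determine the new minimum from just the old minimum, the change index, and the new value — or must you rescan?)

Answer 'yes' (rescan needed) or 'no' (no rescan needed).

Answer: yes

Derivation:
Old min = -15 at index 4
Change at index 4: -15 -> 9
Index 4 WAS the min and new value 9 > old min -15. Must rescan other elements to find the new min.
Needs rescan: yes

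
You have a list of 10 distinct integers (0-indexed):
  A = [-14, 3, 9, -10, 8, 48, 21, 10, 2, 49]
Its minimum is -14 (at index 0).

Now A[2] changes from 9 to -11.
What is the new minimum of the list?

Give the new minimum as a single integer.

Answer: -14

Derivation:
Old min = -14 (at index 0)
Change: A[2] 9 -> -11
Changed element was NOT the old min.
  New min = min(old_min, new_val) = min(-14, -11) = -14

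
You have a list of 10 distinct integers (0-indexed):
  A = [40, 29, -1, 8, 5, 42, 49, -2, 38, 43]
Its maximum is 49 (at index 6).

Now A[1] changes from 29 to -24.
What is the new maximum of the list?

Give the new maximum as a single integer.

Old max = 49 (at index 6)
Change: A[1] 29 -> -24
Changed element was NOT the old max.
  New max = max(old_max, new_val) = max(49, -24) = 49

Answer: 49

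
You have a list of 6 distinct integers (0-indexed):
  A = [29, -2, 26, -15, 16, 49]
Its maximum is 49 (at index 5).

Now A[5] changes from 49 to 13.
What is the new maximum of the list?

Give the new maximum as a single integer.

Old max = 49 (at index 5)
Change: A[5] 49 -> 13
Changed element WAS the max -> may need rescan.
  Max of remaining elements: 29
  New max = max(13, 29) = 29

Answer: 29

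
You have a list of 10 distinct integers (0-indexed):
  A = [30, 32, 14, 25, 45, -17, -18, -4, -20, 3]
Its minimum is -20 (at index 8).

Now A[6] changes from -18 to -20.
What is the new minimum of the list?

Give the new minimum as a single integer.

Answer: -20

Derivation:
Old min = -20 (at index 8)
Change: A[6] -18 -> -20
Changed element was NOT the old min.
  New min = min(old_min, new_val) = min(-20, -20) = -20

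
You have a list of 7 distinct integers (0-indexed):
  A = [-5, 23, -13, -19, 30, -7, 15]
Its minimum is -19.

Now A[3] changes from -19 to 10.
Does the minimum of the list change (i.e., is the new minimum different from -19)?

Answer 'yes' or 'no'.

Old min = -19
Change: A[3] -19 -> 10
Changed element was the min; new min must be rechecked.
New min = -13; changed? yes

Answer: yes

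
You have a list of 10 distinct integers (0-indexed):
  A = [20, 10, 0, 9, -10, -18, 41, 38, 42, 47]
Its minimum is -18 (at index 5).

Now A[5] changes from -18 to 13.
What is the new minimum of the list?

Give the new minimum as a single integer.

Answer: -10

Derivation:
Old min = -18 (at index 5)
Change: A[5] -18 -> 13
Changed element WAS the min. Need to check: is 13 still <= all others?
  Min of remaining elements: -10
  New min = min(13, -10) = -10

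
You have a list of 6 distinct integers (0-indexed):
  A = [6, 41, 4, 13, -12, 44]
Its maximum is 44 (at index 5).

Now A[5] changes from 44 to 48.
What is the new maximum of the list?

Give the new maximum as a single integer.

Old max = 44 (at index 5)
Change: A[5] 44 -> 48
Changed element WAS the max -> may need rescan.
  Max of remaining elements: 41
  New max = max(48, 41) = 48

Answer: 48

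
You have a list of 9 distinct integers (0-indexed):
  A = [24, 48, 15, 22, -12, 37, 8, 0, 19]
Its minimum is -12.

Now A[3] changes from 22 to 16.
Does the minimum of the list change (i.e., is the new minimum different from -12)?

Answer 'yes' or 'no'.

Answer: no

Derivation:
Old min = -12
Change: A[3] 22 -> 16
Changed element was NOT the min; min changes only if 16 < -12.
New min = -12; changed? no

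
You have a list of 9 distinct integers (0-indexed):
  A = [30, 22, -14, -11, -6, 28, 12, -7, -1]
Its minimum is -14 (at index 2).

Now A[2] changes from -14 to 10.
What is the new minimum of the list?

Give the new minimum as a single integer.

Old min = -14 (at index 2)
Change: A[2] -14 -> 10
Changed element WAS the min. Need to check: is 10 still <= all others?
  Min of remaining elements: -11
  New min = min(10, -11) = -11

Answer: -11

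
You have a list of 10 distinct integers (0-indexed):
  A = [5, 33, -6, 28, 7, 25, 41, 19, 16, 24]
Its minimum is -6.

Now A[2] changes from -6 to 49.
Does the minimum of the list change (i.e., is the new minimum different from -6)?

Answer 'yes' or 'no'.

Answer: yes

Derivation:
Old min = -6
Change: A[2] -6 -> 49
Changed element was the min; new min must be rechecked.
New min = 5; changed? yes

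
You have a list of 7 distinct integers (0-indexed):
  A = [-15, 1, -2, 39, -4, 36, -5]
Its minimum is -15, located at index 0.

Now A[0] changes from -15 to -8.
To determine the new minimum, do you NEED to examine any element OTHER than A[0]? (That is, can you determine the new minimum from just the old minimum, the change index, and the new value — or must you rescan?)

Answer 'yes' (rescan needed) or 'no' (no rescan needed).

Old min = -15 at index 0
Change at index 0: -15 -> -8
Index 0 WAS the min and new value -8 > old min -15. Must rescan other elements to find the new min.
Needs rescan: yes

Answer: yes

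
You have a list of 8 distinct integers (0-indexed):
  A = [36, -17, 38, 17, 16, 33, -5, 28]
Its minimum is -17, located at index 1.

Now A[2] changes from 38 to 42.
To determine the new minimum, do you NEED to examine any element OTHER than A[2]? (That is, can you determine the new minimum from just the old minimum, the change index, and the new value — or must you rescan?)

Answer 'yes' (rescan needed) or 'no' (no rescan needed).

Answer: no

Derivation:
Old min = -17 at index 1
Change at index 2: 38 -> 42
Index 2 was NOT the min. New min = min(-17, 42). No rescan of other elements needed.
Needs rescan: no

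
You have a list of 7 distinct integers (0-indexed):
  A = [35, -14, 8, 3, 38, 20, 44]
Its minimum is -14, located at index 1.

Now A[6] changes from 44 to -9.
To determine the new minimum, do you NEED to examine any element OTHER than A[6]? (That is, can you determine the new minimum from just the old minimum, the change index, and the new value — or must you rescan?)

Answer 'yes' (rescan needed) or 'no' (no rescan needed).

Old min = -14 at index 1
Change at index 6: 44 -> -9
Index 6 was NOT the min. New min = min(-14, -9). No rescan of other elements needed.
Needs rescan: no

Answer: no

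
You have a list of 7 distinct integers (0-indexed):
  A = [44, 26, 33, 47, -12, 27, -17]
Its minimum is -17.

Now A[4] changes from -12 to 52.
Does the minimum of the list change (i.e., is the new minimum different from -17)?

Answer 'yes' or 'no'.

Old min = -17
Change: A[4] -12 -> 52
Changed element was NOT the min; min changes only if 52 < -17.
New min = -17; changed? no

Answer: no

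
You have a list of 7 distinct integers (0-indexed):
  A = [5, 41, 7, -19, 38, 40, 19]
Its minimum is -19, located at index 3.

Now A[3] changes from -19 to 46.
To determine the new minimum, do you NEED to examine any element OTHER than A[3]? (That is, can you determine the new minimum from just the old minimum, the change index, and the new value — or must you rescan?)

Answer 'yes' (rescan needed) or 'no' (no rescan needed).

Old min = -19 at index 3
Change at index 3: -19 -> 46
Index 3 WAS the min and new value 46 > old min -19. Must rescan other elements to find the new min.
Needs rescan: yes

Answer: yes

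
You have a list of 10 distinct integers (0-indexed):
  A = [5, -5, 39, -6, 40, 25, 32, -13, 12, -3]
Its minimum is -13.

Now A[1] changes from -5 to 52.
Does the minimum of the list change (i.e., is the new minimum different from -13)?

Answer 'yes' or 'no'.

Answer: no

Derivation:
Old min = -13
Change: A[1] -5 -> 52
Changed element was NOT the min; min changes only if 52 < -13.
New min = -13; changed? no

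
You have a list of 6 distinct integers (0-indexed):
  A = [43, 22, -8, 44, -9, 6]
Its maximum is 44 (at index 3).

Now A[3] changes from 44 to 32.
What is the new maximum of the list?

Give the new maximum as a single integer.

Answer: 43

Derivation:
Old max = 44 (at index 3)
Change: A[3] 44 -> 32
Changed element WAS the max -> may need rescan.
  Max of remaining elements: 43
  New max = max(32, 43) = 43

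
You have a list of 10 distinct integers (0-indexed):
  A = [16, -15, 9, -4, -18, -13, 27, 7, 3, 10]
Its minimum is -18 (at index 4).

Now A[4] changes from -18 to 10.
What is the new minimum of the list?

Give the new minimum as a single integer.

Answer: -15

Derivation:
Old min = -18 (at index 4)
Change: A[4] -18 -> 10
Changed element WAS the min. Need to check: is 10 still <= all others?
  Min of remaining elements: -15
  New min = min(10, -15) = -15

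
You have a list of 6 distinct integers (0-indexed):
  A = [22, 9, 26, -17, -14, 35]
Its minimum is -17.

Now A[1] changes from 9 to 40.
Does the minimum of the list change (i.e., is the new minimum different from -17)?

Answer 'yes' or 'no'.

Old min = -17
Change: A[1] 9 -> 40
Changed element was NOT the min; min changes only if 40 < -17.
New min = -17; changed? no

Answer: no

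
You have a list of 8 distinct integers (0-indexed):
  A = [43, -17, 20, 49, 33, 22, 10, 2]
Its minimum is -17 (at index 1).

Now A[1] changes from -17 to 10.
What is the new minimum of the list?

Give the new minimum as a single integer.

Answer: 2

Derivation:
Old min = -17 (at index 1)
Change: A[1] -17 -> 10
Changed element WAS the min. Need to check: is 10 still <= all others?
  Min of remaining elements: 2
  New min = min(10, 2) = 2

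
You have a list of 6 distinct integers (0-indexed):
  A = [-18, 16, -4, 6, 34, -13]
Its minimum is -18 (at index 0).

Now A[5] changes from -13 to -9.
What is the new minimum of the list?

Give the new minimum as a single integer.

Old min = -18 (at index 0)
Change: A[5] -13 -> -9
Changed element was NOT the old min.
  New min = min(old_min, new_val) = min(-18, -9) = -18

Answer: -18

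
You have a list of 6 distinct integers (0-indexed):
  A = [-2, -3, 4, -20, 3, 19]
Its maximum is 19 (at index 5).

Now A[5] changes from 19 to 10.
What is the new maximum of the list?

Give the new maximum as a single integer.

Answer: 10

Derivation:
Old max = 19 (at index 5)
Change: A[5] 19 -> 10
Changed element WAS the max -> may need rescan.
  Max of remaining elements: 4
  New max = max(10, 4) = 10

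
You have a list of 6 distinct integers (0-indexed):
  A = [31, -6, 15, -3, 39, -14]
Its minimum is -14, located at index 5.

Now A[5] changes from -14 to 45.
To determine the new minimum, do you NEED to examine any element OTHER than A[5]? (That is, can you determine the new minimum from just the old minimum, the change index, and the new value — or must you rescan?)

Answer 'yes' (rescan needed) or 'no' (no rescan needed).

Old min = -14 at index 5
Change at index 5: -14 -> 45
Index 5 WAS the min and new value 45 > old min -14. Must rescan other elements to find the new min.
Needs rescan: yes

Answer: yes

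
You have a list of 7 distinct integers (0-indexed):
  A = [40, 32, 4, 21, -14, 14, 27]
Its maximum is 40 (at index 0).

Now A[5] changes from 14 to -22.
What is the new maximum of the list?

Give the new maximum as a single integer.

Answer: 40

Derivation:
Old max = 40 (at index 0)
Change: A[5] 14 -> -22
Changed element was NOT the old max.
  New max = max(old_max, new_val) = max(40, -22) = 40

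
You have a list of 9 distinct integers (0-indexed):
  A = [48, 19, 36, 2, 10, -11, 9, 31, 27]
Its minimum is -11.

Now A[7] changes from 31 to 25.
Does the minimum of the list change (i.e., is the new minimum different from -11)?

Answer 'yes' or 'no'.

Answer: no

Derivation:
Old min = -11
Change: A[7] 31 -> 25
Changed element was NOT the min; min changes only if 25 < -11.
New min = -11; changed? no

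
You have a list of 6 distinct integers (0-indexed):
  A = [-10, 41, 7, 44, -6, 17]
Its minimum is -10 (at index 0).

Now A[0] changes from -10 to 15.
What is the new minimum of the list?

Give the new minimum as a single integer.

Old min = -10 (at index 0)
Change: A[0] -10 -> 15
Changed element WAS the min. Need to check: is 15 still <= all others?
  Min of remaining elements: -6
  New min = min(15, -6) = -6

Answer: -6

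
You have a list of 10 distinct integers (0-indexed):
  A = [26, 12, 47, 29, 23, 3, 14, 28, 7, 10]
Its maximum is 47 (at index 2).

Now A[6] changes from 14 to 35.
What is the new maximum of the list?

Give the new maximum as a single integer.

Answer: 47

Derivation:
Old max = 47 (at index 2)
Change: A[6] 14 -> 35
Changed element was NOT the old max.
  New max = max(old_max, new_val) = max(47, 35) = 47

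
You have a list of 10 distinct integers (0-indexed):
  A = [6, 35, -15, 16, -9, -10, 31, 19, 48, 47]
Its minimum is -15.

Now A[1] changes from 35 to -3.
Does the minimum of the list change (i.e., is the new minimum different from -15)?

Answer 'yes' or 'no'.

Answer: no

Derivation:
Old min = -15
Change: A[1] 35 -> -3
Changed element was NOT the min; min changes only if -3 < -15.
New min = -15; changed? no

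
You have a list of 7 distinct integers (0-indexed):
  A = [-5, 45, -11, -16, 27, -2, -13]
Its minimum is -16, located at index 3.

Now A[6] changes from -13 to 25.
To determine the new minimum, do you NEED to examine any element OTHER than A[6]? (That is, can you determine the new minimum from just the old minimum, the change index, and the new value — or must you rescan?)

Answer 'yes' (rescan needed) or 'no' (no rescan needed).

Old min = -16 at index 3
Change at index 6: -13 -> 25
Index 6 was NOT the min. New min = min(-16, 25). No rescan of other elements needed.
Needs rescan: no

Answer: no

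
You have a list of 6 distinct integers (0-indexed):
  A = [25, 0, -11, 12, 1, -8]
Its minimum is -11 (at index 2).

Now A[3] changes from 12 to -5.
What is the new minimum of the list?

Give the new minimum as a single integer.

Old min = -11 (at index 2)
Change: A[3] 12 -> -5
Changed element was NOT the old min.
  New min = min(old_min, new_val) = min(-11, -5) = -11

Answer: -11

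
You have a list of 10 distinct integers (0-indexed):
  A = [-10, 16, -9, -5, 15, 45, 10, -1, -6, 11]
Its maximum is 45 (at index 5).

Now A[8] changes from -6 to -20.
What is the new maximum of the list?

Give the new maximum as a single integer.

Old max = 45 (at index 5)
Change: A[8] -6 -> -20
Changed element was NOT the old max.
  New max = max(old_max, new_val) = max(45, -20) = 45

Answer: 45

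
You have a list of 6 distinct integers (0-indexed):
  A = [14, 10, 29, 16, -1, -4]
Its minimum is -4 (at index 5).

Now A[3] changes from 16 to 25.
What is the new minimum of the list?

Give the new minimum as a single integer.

Old min = -4 (at index 5)
Change: A[3] 16 -> 25
Changed element was NOT the old min.
  New min = min(old_min, new_val) = min(-4, 25) = -4

Answer: -4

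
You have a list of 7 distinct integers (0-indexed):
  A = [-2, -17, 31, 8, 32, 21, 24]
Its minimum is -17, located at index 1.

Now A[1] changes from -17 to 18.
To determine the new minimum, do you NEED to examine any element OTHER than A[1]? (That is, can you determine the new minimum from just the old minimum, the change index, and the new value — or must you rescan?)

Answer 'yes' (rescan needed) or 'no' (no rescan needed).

Old min = -17 at index 1
Change at index 1: -17 -> 18
Index 1 WAS the min and new value 18 > old min -17. Must rescan other elements to find the new min.
Needs rescan: yes

Answer: yes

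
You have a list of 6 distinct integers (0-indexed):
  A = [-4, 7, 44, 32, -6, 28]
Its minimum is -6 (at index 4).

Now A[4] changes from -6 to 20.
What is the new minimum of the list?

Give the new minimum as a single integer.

Old min = -6 (at index 4)
Change: A[4] -6 -> 20
Changed element WAS the min. Need to check: is 20 still <= all others?
  Min of remaining elements: -4
  New min = min(20, -4) = -4

Answer: -4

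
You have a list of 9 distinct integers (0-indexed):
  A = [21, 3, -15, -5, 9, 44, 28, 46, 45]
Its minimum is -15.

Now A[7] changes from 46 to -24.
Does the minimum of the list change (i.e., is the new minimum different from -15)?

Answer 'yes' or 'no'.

Answer: yes

Derivation:
Old min = -15
Change: A[7] 46 -> -24
Changed element was NOT the min; min changes only if -24 < -15.
New min = -24; changed? yes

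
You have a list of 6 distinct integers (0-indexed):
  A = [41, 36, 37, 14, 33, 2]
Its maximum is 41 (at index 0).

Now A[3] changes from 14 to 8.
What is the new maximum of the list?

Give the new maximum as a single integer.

Old max = 41 (at index 0)
Change: A[3] 14 -> 8
Changed element was NOT the old max.
  New max = max(old_max, new_val) = max(41, 8) = 41

Answer: 41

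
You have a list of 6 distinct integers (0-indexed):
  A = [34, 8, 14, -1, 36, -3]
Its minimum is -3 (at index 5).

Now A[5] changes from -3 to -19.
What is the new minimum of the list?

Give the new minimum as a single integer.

Answer: -19

Derivation:
Old min = -3 (at index 5)
Change: A[5] -3 -> -19
Changed element WAS the min. Need to check: is -19 still <= all others?
  Min of remaining elements: -1
  New min = min(-19, -1) = -19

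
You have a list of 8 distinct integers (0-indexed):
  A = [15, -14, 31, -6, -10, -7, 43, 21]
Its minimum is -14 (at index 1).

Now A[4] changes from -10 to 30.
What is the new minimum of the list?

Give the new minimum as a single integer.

Answer: -14

Derivation:
Old min = -14 (at index 1)
Change: A[4] -10 -> 30
Changed element was NOT the old min.
  New min = min(old_min, new_val) = min(-14, 30) = -14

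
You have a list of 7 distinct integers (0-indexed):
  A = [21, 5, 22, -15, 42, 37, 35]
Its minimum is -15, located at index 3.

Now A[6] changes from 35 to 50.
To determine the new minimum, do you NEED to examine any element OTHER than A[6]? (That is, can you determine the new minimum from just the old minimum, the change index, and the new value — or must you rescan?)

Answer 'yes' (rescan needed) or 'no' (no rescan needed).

Answer: no

Derivation:
Old min = -15 at index 3
Change at index 6: 35 -> 50
Index 6 was NOT the min. New min = min(-15, 50). No rescan of other elements needed.
Needs rescan: no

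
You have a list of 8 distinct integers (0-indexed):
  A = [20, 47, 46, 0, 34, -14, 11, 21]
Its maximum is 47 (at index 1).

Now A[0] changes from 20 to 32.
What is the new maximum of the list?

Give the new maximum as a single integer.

Answer: 47

Derivation:
Old max = 47 (at index 1)
Change: A[0] 20 -> 32
Changed element was NOT the old max.
  New max = max(old_max, new_val) = max(47, 32) = 47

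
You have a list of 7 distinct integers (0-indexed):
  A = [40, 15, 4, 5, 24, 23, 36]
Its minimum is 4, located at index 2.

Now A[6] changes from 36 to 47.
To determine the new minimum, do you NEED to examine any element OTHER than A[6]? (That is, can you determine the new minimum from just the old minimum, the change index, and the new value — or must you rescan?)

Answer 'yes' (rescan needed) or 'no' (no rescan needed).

Answer: no

Derivation:
Old min = 4 at index 2
Change at index 6: 36 -> 47
Index 6 was NOT the min. New min = min(4, 47). No rescan of other elements needed.
Needs rescan: no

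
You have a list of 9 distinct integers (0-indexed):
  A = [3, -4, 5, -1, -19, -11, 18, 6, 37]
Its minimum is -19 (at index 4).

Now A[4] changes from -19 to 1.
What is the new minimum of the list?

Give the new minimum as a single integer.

Answer: -11

Derivation:
Old min = -19 (at index 4)
Change: A[4] -19 -> 1
Changed element WAS the min. Need to check: is 1 still <= all others?
  Min of remaining elements: -11
  New min = min(1, -11) = -11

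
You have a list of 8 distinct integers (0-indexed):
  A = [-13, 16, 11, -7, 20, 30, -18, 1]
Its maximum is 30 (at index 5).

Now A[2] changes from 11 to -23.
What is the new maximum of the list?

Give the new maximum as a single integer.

Old max = 30 (at index 5)
Change: A[2] 11 -> -23
Changed element was NOT the old max.
  New max = max(old_max, new_val) = max(30, -23) = 30

Answer: 30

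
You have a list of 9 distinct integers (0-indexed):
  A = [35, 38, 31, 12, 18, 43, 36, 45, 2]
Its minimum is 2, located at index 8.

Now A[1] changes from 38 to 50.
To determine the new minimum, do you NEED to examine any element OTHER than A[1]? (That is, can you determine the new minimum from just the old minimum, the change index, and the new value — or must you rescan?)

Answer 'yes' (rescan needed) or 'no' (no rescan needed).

Answer: no

Derivation:
Old min = 2 at index 8
Change at index 1: 38 -> 50
Index 1 was NOT the min. New min = min(2, 50). No rescan of other elements needed.
Needs rescan: no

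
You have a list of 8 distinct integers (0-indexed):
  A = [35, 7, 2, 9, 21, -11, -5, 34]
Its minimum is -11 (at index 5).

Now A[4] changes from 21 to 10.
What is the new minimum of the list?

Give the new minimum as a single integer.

Old min = -11 (at index 5)
Change: A[4] 21 -> 10
Changed element was NOT the old min.
  New min = min(old_min, new_val) = min(-11, 10) = -11

Answer: -11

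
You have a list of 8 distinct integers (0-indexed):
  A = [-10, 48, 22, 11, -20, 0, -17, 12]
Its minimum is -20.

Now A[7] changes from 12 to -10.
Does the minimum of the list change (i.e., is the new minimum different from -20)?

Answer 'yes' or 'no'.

Answer: no

Derivation:
Old min = -20
Change: A[7] 12 -> -10
Changed element was NOT the min; min changes only if -10 < -20.
New min = -20; changed? no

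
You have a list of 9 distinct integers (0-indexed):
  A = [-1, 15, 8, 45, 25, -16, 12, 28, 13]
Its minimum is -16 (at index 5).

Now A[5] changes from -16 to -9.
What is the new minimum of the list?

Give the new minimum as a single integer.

Answer: -9

Derivation:
Old min = -16 (at index 5)
Change: A[5] -16 -> -9
Changed element WAS the min. Need to check: is -9 still <= all others?
  Min of remaining elements: -1
  New min = min(-9, -1) = -9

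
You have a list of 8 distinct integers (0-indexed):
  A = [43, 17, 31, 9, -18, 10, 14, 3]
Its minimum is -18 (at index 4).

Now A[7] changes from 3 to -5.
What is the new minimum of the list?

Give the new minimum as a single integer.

Old min = -18 (at index 4)
Change: A[7] 3 -> -5
Changed element was NOT the old min.
  New min = min(old_min, new_val) = min(-18, -5) = -18

Answer: -18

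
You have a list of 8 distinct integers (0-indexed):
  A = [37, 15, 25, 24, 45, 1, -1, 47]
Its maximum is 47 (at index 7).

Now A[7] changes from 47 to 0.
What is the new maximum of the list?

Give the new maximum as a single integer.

Old max = 47 (at index 7)
Change: A[7] 47 -> 0
Changed element WAS the max -> may need rescan.
  Max of remaining elements: 45
  New max = max(0, 45) = 45

Answer: 45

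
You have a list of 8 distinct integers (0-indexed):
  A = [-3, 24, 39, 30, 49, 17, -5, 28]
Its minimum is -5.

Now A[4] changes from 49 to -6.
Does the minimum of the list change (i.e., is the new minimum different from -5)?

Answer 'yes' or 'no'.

Answer: yes

Derivation:
Old min = -5
Change: A[4] 49 -> -6
Changed element was NOT the min; min changes only if -6 < -5.
New min = -6; changed? yes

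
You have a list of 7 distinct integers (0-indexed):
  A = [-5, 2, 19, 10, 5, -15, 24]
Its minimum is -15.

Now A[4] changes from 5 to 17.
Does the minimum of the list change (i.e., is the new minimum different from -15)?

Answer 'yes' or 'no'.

Old min = -15
Change: A[4] 5 -> 17
Changed element was NOT the min; min changes only if 17 < -15.
New min = -15; changed? no

Answer: no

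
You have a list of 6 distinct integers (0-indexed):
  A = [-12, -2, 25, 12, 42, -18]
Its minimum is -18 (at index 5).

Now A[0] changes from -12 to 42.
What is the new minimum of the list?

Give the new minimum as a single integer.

Answer: -18

Derivation:
Old min = -18 (at index 5)
Change: A[0] -12 -> 42
Changed element was NOT the old min.
  New min = min(old_min, new_val) = min(-18, 42) = -18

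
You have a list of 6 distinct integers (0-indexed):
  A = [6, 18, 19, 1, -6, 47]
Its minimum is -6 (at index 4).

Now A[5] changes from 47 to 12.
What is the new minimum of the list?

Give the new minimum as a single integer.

Old min = -6 (at index 4)
Change: A[5] 47 -> 12
Changed element was NOT the old min.
  New min = min(old_min, new_val) = min(-6, 12) = -6

Answer: -6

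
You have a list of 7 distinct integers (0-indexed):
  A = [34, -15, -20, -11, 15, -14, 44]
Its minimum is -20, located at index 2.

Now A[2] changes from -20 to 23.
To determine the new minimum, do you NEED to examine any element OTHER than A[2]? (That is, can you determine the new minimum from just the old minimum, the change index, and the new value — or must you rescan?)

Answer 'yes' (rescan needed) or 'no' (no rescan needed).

Answer: yes

Derivation:
Old min = -20 at index 2
Change at index 2: -20 -> 23
Index 2 WAS the min and new value 23 > old min -20. Must rescan other elements to find the new min.
Needs rescan: yes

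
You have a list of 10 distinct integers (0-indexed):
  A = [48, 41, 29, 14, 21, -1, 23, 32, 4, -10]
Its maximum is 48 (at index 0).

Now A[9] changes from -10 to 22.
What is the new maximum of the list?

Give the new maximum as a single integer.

Old max = 48 (at index 0)
Change: A[9] -10 -> 22
Changed element was NOT the old max.
  New max = max(old_max, new_val) = max(48, 22) = 48

Answer: 48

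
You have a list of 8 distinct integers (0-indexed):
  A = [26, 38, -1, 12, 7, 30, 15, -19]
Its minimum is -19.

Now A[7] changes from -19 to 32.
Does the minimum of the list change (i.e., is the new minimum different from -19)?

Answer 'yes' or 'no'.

Old min = -19
Change: A[7] -19 -> 32
Changed element was the min; new min must be rechecked.
New min = -1; changed? yes

Answer: yes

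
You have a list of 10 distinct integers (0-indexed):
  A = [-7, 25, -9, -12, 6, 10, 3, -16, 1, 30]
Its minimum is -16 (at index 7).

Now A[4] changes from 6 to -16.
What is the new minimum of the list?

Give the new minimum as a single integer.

Answer: -16

Derivation:
Old min = -16 (at index 7)
Change: A[4] 6 -> -16
Changed element was NOT the old min.
  New min = min(old_min, new_val) = min(-16, -16) = -16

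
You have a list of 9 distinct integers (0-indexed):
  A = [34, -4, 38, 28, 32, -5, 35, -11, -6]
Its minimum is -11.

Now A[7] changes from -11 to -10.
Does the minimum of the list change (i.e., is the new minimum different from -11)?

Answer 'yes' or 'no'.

Old min = -11
Change: A[7] -11 -> -10
Changed element was the min; new min must be rechecked.
New min = -10; changed? yes

Answer: yes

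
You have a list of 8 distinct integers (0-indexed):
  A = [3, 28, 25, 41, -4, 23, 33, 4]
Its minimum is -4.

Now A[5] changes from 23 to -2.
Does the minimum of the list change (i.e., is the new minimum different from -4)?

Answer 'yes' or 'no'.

Old min = -4
Change: A[5] 23 -> -2
Changed element was NOT the min; min changes only if -2 < -4.
New min = -4; changed? no

Answer: no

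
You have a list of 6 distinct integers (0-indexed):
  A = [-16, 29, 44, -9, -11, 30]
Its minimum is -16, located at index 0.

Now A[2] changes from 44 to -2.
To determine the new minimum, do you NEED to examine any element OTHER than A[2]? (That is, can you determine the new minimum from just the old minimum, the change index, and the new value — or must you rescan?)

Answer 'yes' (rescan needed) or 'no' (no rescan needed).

Answer: no

Derivation:
Old min = -16 at index 0
Change at index 2: 44 -> -2
Index 2 was NOT the min. New min = min(-16, -2). No rescan of other elements needed.
Needs rescan: no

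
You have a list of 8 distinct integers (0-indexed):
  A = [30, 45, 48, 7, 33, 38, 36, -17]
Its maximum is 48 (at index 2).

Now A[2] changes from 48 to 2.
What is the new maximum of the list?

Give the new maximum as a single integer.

Old max = 48 (at index 2)
Change: A[2] 48 -> 2
Changed element WAS the max -> may need rescan.
  Max of remaining elements: 45
  New max = max(2, 45) = 45

Answer: 45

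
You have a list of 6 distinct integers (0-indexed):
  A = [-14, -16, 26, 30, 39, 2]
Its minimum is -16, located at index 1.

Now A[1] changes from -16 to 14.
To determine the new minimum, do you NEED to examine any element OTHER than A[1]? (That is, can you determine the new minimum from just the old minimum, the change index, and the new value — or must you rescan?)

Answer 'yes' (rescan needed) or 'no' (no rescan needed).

Answer: yes

Derivation:
Old min = -16 at index 1
Change at index 1: -16 -> 14
Index 1 WAS the min and new value 14 > old min -16. Must rescan other elements to find the new min.
Needs rescan: yes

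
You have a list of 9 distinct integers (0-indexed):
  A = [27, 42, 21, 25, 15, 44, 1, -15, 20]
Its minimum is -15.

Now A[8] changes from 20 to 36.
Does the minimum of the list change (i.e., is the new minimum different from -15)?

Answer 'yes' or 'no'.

Answer: no

Derivation:
Old min = -15
Change: A[8] 20 -> 36
Changed element was NOT the min; min changes only if 36 < -15.
New min = -15; changed? no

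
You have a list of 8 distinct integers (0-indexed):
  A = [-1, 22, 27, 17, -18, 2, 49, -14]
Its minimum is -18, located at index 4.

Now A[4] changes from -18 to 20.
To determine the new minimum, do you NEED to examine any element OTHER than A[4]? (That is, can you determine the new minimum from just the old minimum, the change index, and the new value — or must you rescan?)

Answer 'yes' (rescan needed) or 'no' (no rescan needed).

Old min = -18 at index 4
Change at index 4: -18 -> 20
Index 4 WAS the min and new value 20 > old min -18. Must rescan other elements to find the new min.
Needs rescan: yes

Answer: yes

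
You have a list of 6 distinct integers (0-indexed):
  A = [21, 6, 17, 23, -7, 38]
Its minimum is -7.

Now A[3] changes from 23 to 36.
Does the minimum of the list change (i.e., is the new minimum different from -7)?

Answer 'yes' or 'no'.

Answer: no

Derivation:
Old min = -7
Change: A[3] 23 -> 36
Changed element was NOT the min; min changes only if 36 < -7.
New min = -7; changed? no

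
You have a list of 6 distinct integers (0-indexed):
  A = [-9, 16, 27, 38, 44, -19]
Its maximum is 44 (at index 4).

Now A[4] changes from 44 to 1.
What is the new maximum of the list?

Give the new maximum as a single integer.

Old max = 44 (at index 4)
Change: A[4] 44 -> 1
Changed element WAS the max -> may need rescan.
  Max of remaining elements: 38
  New max = max(1, 38) = 38

Answer: 38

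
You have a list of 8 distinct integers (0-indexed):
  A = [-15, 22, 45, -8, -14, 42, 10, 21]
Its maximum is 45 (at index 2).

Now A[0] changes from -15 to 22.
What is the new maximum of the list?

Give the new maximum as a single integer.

Answer: 45

Derivation:
Old max = 45 (at index 2)
Change: A[0] -15 -> 22
Changed element was NOT the old max.
  New max = max(old_max, new_val) = max(45, 22) = 45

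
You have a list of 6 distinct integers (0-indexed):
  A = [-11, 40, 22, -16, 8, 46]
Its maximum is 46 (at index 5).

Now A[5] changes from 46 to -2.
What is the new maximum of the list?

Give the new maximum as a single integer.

Answer: 40

Derivation:
Old max = 46 (at index 5)
Change: A[5] 46 -> -2
Changed element WAS the max -> may need rescan.
  Max of remaining elements: 40
  New max = max(-2, 40) = 40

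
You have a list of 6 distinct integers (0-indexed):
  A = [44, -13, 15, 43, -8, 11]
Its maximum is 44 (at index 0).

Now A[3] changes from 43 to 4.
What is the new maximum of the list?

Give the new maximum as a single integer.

Old max = 44 (at index 0)
Change: A[3] 43 -> 4
Changed element was NOT the old max.
  New max = max(old_max, new_val) = max(44, 4) = 44

Answer: 44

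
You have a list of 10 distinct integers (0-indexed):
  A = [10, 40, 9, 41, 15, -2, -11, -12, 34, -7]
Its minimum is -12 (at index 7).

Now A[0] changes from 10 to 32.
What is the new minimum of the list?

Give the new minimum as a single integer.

Old min = -12 (at index 7)
Change: A[0] 10 -> 32
Changed element was NOT the old min.
  New min = min(old_min, new_val) = min(-12, 32) = -12

Answer: -12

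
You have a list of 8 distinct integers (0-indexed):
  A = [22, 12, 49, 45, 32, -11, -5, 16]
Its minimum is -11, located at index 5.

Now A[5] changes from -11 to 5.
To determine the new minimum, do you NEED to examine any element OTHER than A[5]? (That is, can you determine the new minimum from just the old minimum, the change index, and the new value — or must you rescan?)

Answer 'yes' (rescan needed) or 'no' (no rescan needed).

Old min = -11 at index 5
Change at index 5: -11 -> 5
Index 5 WAS the min and new value 5 > old min -11. Must rescan other elements to find the new min.
Needs rescan: yes

Answer: yes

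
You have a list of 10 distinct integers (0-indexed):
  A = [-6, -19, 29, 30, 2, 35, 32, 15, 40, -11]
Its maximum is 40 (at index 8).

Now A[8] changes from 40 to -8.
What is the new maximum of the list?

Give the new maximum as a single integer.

Old max = 40 (at index 8)
Change: A[8] 40 -> -8
Changed element WAS the max -> may need rescan.
  Max of remaining elements: 35
  New max = max(-8, 35) = 35

Answer: 35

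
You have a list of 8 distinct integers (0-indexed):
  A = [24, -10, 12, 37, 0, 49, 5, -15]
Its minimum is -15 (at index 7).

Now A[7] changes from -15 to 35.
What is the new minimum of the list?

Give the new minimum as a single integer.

Old min = -15 (at index 7)
Change: A[7] -15 -> 35
Changed element WAS the min. Need to check: is 35 still <= all others?
  Min of remaining elements: -10
  New min = min(35, -10) = -10

Answer: -10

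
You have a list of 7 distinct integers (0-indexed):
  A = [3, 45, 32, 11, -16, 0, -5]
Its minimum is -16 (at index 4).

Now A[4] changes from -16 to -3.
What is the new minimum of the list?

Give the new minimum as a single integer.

Old min = -16 (at index 4)
Change: A[4] -16 -> -3
Changed element WAS the min. Need to check: is -3 still <= all others?
  Min of remaining elements: -5
  New min = min(-3, -5) = -5

Answer: -5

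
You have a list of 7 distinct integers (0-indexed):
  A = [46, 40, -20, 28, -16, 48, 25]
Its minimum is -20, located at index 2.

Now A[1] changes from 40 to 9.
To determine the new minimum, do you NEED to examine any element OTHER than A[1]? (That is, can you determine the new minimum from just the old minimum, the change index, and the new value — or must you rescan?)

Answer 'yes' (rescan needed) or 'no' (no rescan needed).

Answer: no

Derivation:
Old min = -20 at index 2
Change at index 1: 40 -> 9
Index 1 was NOT the min. New min = min(-20, 9). No rescan of other elements needed.
Needs rescan: no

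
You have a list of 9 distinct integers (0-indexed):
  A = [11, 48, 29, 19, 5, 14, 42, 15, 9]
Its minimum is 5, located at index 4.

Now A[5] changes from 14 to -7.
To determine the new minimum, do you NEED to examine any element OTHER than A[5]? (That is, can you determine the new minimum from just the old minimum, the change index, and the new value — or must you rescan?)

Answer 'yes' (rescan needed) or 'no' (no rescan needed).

Answer: no

Derivation:
Old min = 5 at index 4
Change at index 5: 14 -> -7
Index 5 was NOT the min. New min = min(5, -7). No rescan of other elements needed.
Needs rescan: no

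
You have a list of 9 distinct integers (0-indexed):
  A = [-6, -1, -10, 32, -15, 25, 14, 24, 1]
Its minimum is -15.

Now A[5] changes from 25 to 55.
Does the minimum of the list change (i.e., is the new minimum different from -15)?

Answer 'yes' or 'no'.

Answer: no

Derivation:
Old min = -15
Change: A[5] 25 -> 55
Changed element was NOT the min; min changes only if 55 < -15.
New min = -15; changed? no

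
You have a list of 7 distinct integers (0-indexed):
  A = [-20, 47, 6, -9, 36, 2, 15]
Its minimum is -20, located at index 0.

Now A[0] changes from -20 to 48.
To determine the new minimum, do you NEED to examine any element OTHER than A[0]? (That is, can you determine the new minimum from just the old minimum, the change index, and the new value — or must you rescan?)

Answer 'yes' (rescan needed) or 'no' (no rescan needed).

Old min = -20 at index 0
Change at index 0: -20 -> 48
Index 0 WAS the min and new value 48 > old min -20. Must rescan other elements to find the new min.
Needs rescan: yes

Answer: yes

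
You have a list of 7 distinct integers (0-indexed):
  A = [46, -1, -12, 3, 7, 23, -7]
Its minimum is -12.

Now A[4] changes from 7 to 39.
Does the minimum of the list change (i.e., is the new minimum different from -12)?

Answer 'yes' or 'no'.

Old min = -12
Change: A[4] 7 -> 39
Changed element was NOT the min; min changes only if 39 < -12.
New min = -12; changed? no

Answer: no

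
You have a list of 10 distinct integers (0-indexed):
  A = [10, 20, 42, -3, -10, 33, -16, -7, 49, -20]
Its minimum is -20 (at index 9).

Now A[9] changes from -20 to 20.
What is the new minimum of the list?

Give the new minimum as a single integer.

Answer: -16

Derivation:
Old min = -20 (at index 9)
Change: A[9] -20 -> 20
Changed element WAS the min. Need to check: is 20 still <= all others?
  Min of remaining elements: -16
  New min = min(20, -16) = -16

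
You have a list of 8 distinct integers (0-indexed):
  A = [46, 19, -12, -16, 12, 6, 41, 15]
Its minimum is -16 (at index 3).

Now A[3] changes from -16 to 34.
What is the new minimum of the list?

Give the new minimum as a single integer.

Old min = -16 (at index 3)
Change: A[3] -16 -> 34
Changed element WAS the min. Need to check: is 34 still <= all others?
  Min of remaining elements: -12
  New min = min(34, -12) = -12

Answer: -12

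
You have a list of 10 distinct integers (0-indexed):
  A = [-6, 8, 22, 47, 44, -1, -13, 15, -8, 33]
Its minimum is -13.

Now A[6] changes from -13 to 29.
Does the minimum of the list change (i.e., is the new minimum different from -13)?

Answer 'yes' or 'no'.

Answer: yes

Derivation:
Old min = -13
Change: A[6] -13 -> 29
Changed element was the min; new min must be rechecked.
New min = -8; changed? yes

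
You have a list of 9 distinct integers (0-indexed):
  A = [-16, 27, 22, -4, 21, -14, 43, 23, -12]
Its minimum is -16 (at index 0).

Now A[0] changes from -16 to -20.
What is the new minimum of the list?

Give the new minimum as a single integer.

Answer: -20

Derivation:
Old min = -16 (at index 0)
Change: A[0] -16 -> -20
Changed element WAS the min. Need to check: is -20 still <= all others?
  Min of remaining elements: -14
  New min = min(-20, -14) = -20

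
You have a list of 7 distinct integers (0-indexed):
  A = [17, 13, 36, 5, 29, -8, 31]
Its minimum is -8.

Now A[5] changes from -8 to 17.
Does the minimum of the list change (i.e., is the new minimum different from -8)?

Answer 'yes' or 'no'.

Old min = -8
Change: A[5] -8 -> 17
Changed element was the min; new min must be rechecked.
New min = 5; changed? yes

Answer: yes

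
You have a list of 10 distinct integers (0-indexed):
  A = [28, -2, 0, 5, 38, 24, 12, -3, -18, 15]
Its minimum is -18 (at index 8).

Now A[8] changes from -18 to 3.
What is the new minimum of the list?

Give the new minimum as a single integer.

Answer: -3

Derivation:
Old min = -18 (at index 8)
Change: A[8] -18 -> 3
Changed element WAS the min. Need to check: is 3 still <= all others?
  Min of remaining elements: -3
  New min = min(3, -3) = -3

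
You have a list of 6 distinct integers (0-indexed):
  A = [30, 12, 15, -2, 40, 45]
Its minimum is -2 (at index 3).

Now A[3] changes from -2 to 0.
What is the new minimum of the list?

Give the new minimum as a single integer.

Answer: 0

Derivation:
Old min = -2 (at index 3)
Change: A[3] -2 -> 0
Changed element WAS the min. Need to check: is 0 still <= all others?
  Min of remaining elements: 12
  New min = min(0, 12) = 0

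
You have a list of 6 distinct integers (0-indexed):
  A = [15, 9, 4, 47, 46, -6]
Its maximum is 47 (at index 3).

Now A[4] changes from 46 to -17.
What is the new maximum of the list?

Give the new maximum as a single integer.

Answer: 47

Derivation:
Old max = 47 (at index 3)
Change: A[4] 46 -> -17
Changed element was NOT the old max.
  New max = max(old_max, new_val) = max(47, -17) = 47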